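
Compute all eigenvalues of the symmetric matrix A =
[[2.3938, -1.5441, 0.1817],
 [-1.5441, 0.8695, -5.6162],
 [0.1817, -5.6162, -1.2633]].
sigma(A) ≈ {-6, 2, 6}

A is real symmetric, so its spectrum consists of real eigenvalues. Expanding the characteristic polynomial of the displayed matrix gives
  det(λ I - A) = p(λ) = λ^3 + (-2)λ^2 + (-36)λ + (72).
Solving p(λ) = 0 yields eigenvalues ≈ -6, 2, 6. (A is shown rounded to 4 decimals, so these recover the underlying integer eigenvalues to within that precision.)
Verification: the trace of A = 2 equals the sum of eigenvalues 2, and det(A) ≈ -71.9993 matches the eigenvalue product -72.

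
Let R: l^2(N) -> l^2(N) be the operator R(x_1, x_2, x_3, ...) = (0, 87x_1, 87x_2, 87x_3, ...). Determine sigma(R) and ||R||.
sigma(R) = closed disk {z in C : |z| ≤ 87}; ||R|| = 87

Note R = 87·U where U is the unit right shift (U x)_k = x_{k-1} (with x_0 := 0); so ||R|| = 87||U|| and sigma(R) = 87·sigma(U). ||R x||^2 = sum_{k≥1} |87x_k|^2 = 7569||x||^2, so ||R|| = 87 and sigma(R) ⊂ {|z| ≤ 87}. For any |lambda| < 87, the equation (R - lambda I) x = 0 forces x_1 = 0, then 87x_k = lambda x_{k+1} ⇒ x = 0, so R has no eigenvalues. But (R - lambda I) is not surjective for |lambda| < 87: solving (R - lambda I) x = e_1 would require x_n proportional to (lambda/87)^(-n), which is not in l^2. So every |lambda| < 87 lies in the residual spectrum. The boundary |lambda| = 87 is in the approximate point spectrum (the spectrum is closed). Hence sigma(R) is the closed disk of radius 87.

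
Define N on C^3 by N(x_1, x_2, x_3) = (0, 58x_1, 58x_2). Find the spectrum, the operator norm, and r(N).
sigma(N) = {0}; ||N|| = 58; r(N) = 0. (N is nilpotent with N^3 = 0.)

On C^3, N is a strictly lower-triangular matrix with 58 on the subdiagonal and zeros elsewhere, so its characteristic polynomial is lambda^3 and every eigenvalue is 0: sigma(N) = {0}. For the operator norm, N e_i = 58e_{i+1} for i = 1, ..., 2 and N e_3 = 0, so the singular values of N are 58 (with multiplicity 2) and 0; hence ||N|| = 58. The spectral radius r(N) = max|lambda| = 0. Note ||N|| > r(N) — characteristic of non-normal nilpotent operators. Indeed N^3 = 0.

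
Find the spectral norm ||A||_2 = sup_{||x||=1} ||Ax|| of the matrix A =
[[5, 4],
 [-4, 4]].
||A||_2 = sqrt((73 + sqrt(145))/2) ≈ 6.5208 (= sqrt(largest eigenvalue of A^T A))

||A||_2 = sigma_max(A) = sqrt(lambda_max(A^T A)). Form the symmetric matrix M = A^T A =
[[41, 4],
 [4, 32]].
Its characteristic polynomial (trace, determinant of M give the coefficients) is
  p(λ) = det(λ I - M) = λ^2 - 73λ + 1296.
For λ^2 - 73λ + 1296 the discriminant is 145. It is nonnegative but not a perfect square, so the roots are real and irrational: λ = (73 ± sqrt(145))/2 ≈ 42.5208, 30.4792.
So the eigenvalues of A^T A are ≈ 30.4792, 42.5208 (all ≥ 0, as they must be for A^T A). The largest is λ_max = (73 + sqrt(145))/2 ≈ 42.5208, hence ||A||_2 = sqrt(λ_max) = sqrt((73 + sqrt(145))/2) ≈ 6.5208.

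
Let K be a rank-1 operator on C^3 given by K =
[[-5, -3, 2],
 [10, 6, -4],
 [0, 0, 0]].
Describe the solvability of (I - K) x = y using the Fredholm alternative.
(I - K) is singular (det(I - K) = 0, i.e. 1 ∈ sigma(K)). (I - K) x = y is solvable iff y ⊥ ker((I - K)^*) = span{(-5, -3, 2)}, i.e. iff -5y_1 - 3y_2 + 2y_3 = 0. When solvable, the solutions are x = y + c·(1, -2, 0), c arbitrary (ker(I - K) = span{(1, -2, 0)}, dimension 1).

K has rank 1, so it is an outer product K = u v^T: every row of K is a multiple of one row vector. Reading off the entries, u = (1, -2, 0) and v = (-5, -3, 2) (row i of K equals u_i·v^T). A rank-one matrix u v^T satisfies K u = u (v·u) and kills the (2)-dimensional subspace v^⊥, so its characteristic polynomial is lambda^2 (lambda - v·u) with v·u = tr K = 1. Hence the eigenvalues of I - K are 1 (multiplicity 2) and 1 - (1) = 0, so det(I - K) = 0. (Direct check: I - K =
[[6, 3, -2],
 [-10, -5, 4],
 [0, 0, 1]]
has determinant 0.) So 1 is an eigenvalue of K and (I - K) is not invertible. The finite-dimensional Fredholm alternative says: either (I - K) is invertible, or ker(I - K) ≠ {0} and then range(I - K) = ker((I - K)^*)^⊥, with dim ker(I - K) = dim ker((I - K)^*). We are in the second case, so we need both kernels. Kernel of I - K: (I - K) u = u - u (v·u) = u - u = 0, so ker(I - K) = span{u} = span{(1, -2, 0)} (it is exactly 1-dimensional because rank(I - K) = 2). Kernel of the adjoint: K is real, so (I - K)^* = I - K^T = I - v u^T, and (I - v u^T) v = v - v (u·v) = 0; hence ker((I - K)^*) = span{v} = span{(-5, -3, 2)}. Therefore (I - K) x = y is solvable iff <y, v> = 0, i.e. iff -5y_1 - 3y_2 + 2y_3 = 0. When this holds, K y = u (v·y) = 0, so (I - K) y = y and x = y is a particular solution; the full solution set is the line x = y + c·u = y + c·(1, -2, 0), c ∈ C.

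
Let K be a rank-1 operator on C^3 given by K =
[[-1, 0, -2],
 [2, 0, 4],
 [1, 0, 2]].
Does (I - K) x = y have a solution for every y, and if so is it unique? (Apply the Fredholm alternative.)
(I - K) is singular (det(I - K) = 0, i.e. 1 ∈ sigma(K)). (I - K) x = y is solvable iff y ⊥ ker((I - K)^*) = span{(-1, 0, -2)}, i.e. iff -y_1 - 2y_3 = 0. When solvable, the solutions are x = y + c·(1, -2, -1), c arbitrary (ker(I - K) = span{(1, -2, -1)}, dimension 1).

K has rank 1, so it is an outer product K = u v^T: every row of K is a multiple of one row vector. Reading off the entries, u = (1, -2, -1) and v = (-1, 0, -2) (row i of K equals u_i·v^T). A rank-one matrix u v^T satisfies K u = u (v·u) and kills the (2)-dimensional subspace v^⊥, so its characteristic polynomial is lambda^2 (lambda - v·u) with v·u = tr K = 1. Hence the eigenvalues of I - K are 1 (multiplicity 2) and 1 - (1) = 0, so det(I - K) = 0. (Direct check: I - K =
[[2, 0, 2],
 [-2, 1, -4],
 [-1, 0, -1]]
has determinant 0.) So 1 is an eigenvalue of K and (I - K) is not invertible. The finite-dimensional Fredholm alternative says: either (I - K) is invertible, or ker(I - K) ≠ {0} and then range(I - K) = ker((I - K)^*)^⊥, with dim ker(I - K) = dim ker((I - K)^*). We are in the second case, so we need both kernels. Kernel of I - K: (I - K) u = u - u (v·u) = u - u = 0, so ker(I - K) = span{u} = span{(1, -2, -1)} (it is exactly 1-dimensional because rank(I - K) = 2). Kernel of the adjoint: K is real, so (I - K)^* = I - K^T = I - v u^T, and (I - v u^T) v = v - v (u·v) = 0; hence ker((I - K)^*) = span{v} = span{(-1, 0, -2)}. Therefore (I - K) x = y is solvable iff <y, v> = 0, i.e. iff -y_1 - 2y_3 = 0. When this holds, K y = u (v·y) = 0, so (I - K) y = y and x = y is a particular solution; the full solution set is the line x = y + c·u = y + c·(1, -2, -1), c ∈ C.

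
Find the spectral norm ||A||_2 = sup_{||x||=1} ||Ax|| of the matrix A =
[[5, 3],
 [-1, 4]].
||A||_2 = sqrt((51 + sqrt(485))/2) ≈ 6.0425 (= sqrt(largest eigenvalue of A^T A))

||A||_2 = sigma_max(A) = sqrt(lambda_max(A^T A)). Form the symmetric matrix M = A^T A =
[[26, 11],
 [11, 25]].
Its characteristic polynomial (trace, determinant of M give the coefficients) is
  p(λ) = det(λ I - M) = λ^2 - 51λ + 529.
For λ^2 - 51λ + 529 the discriminant is 485. It is nonnegative but not a perfect square, so the roots are real and irrational: λ = (51 ± sqrt(485))/2 ≈ 36.5114, 14.4886.
So the eigenvalues of A^T A are ≈ 14.4886, 36.5114 (all ≥ 0, as they must be for A^T A). The largest is λ_max = (51 + sqrt(485))/2 ≈ 36.5114, hence ||A||_2 = sqrt(λ_max) = sqrt((51 + sqrt(485))/2) ≈ 6.0425.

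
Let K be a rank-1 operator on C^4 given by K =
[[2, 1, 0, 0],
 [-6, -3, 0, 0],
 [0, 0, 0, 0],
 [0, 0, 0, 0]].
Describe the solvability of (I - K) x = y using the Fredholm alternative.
(I - K) is invertible (det(I - K) = 2 ≠ 0), so for every y in C^4 the equation (I - K) x = y has a unique solution.

K has rank 1, so it is an outer product K = u v^T: every row of K is a multiple of one row vector. Reading off the entries, u = (1, -3, 0, 0) and v = (2, 1, 0, 0) (row i of K equals u_i·v^T). A rank-one matrix u v^T satisfies K u = u (v·u) and kills the (3)-dimensional subspace v^⊥, so its characteristic polynomial is lambda^3 (lambda - v·u) with v·u = tr K = -1. Hence the eigenvalues of I - K are 1 (multiplicity 3) and 1 - (-1) = 2, so det(I - K) = 2. (Direct check: I - K =
[[-1, -1, 0, 0],
 [6, 4, 0, 0],
 [0, 0, 1, 0],
 [0, 0, 0, 1]]
has determinant 2.) The finite-dimensional Fredholm alternative says: either (I - K) is invertible, or ker(I - K) ≠ {0} and then range(I - K) = ker((I - K)^*)^⊥, with dim ker(I - K) = dim ker((I - K)^*). Since det(I - K) ≠ 0, 1 is not an eigenvalue of K and ker(I - K) = {0}, so we are in the first case: for every y there is a unique x = (I - K)^(-1) y. Explicitly, by the Sherman–Morrison formula, (I - u v^T)^(-1) = I + u v^T/(1 - v·u), i.e. (I - K)^(-1) = I + K/(2).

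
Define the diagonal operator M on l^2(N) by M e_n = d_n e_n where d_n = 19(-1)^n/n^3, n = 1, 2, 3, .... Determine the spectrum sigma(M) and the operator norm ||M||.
sigma(M) = {19(-1)^n/n^3 : n ≥ 1} ∪ {0}; ||M|| = 19

A bounded diagonal operator on l^2 with diagonal entries d_n has spectrum equal to the closure of {d_n : n ≥ 1}: every d_n is an eigenvalue (with eigenvector e_n), so {d_n} ⊂ sigma(M); the spectrum is closed, so its closure is too; and for lambda not in the closure, (M - lambda I) has bounded inverse (the diagonal entries 1/(d_n - lambda) are bounded). For our sequence d_n = 19(-1)^n/n^3, n = 1, 2, 3, ...:
  - {d_n} = {19(-1)^n/n^3 : n ≥ 1}; the only limit point is 0
  - closure = {19(-1)^n/n^3 : n ≥ 1} ∪ {0}
For the norm: a diagonal operator has ||M|| = sup_n |d_n|. Here |d_n| = 19/n^3 is decreasing, so sup_n |d_n| = |d_1| = 19. So ||M|| = 19.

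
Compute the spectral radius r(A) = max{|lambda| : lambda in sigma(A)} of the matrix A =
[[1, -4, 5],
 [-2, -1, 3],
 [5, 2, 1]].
r(A) ≈ 6.6282

The eigenvalues of A are the roots of its characteristic polynomial. With M = A (coefficients from the trace, the sum of principal 2x2 minors, and det A):
  p(λ) = det(λ I - M) = λ^3 - λ^2 - 40λ + 70.
No integer candidate from the rational root theorem (±divisors of 70) is a root, so the roots are irrational. The cubic discriminant is Δ = 175980 > 0, so there are three distinct real roots. p(-7) = -42 and p(-6) = 58 have opposite signs, so a root lies in (-7, -6); Newton's method refines it to λ ≈ -6.6282. p(1) = 30 and p(2) = -6 have opposite signs, so a root lies in (1, 2); Newton's method refines it to λ ≈ 1.8175. p(5) = -30 and p(6) = 10 have opposite signs, so a root lies in (5, 6); Newton's method refines it to λ ≈ 5.8107. Check (Vieta): the three roots sum to 1, matching tr M = 1.
Thus the eigenvalues (to 4 decimals) are -6.6282 (modulus 6.6282); 1.8175 (modulus 1.8175); 5.8107 (modulus 5.8107). The spectral radius is the largest modulus: r(A) ≈ 6.6282. (Cross-check: r(A) ≤ ||A||_2 ≈ 7.0885; equality holds whenever A is normal, though it can also hold for some non-normal A.)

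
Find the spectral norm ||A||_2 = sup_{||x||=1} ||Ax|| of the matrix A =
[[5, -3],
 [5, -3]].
||A||_2 = sqrt(68) ≈ 8.2462 (= sqrt(largest eigenvalue of A^T A))

||A||_2 = sigma_max(A) = sqrt(lambda_max(A^T A)). Form the symmetric matrix M = A^T A =
[[50, -30],
 [-30, 18]].
Its characteristic polynomial (trace, determinant of M give the coefficients) is
  p(λ) = det(λ I - M) = λ^2 - 68λ.
For λ^2 - 68λ the discriminant is 4624. It is a perfect square (68^2), so the roots are rational: λ = (68 ± 68)/2 = 68, 0.
So the eigenvalues of A^T A are ≈ 0, 68 (all ≥ 0, as they must be for A^T A). The largest is λ_max = 68, hence ||A||_2 = sqrt(λ_max) = sqrt(68) ≈ 8.2462.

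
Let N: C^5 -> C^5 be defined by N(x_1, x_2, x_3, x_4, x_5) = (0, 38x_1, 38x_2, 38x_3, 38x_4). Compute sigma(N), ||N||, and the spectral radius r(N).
sigma(N) = {0}; ||N|| = 38; r(N) = 0. (N is nilpotent with N^5 = 0.)

On C^5, N is a strictly lower-triangular matrix with 38 on the subdiagonal and zeros elsewhere, so its characteristic polynomial is lambda^5 and every eigenvalue is 0: sigma(N) = {0}. For the operator norm, N e_i = 38e_{i+1} for i = 1, ..., 4 and N e_5 = 0, so the singular values of N are 38 (with multiplicity 4) and 0; hence ||N|| = 38. The spectral radius r(N) = max|lambda| = 0. Note ||N|| > r(N) — characteristic of non-normal nilpotent operators. Indeed N^5 = 0.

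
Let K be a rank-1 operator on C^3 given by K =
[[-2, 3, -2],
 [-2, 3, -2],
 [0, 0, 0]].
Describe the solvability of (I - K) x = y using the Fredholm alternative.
(I - K) is singular (det(I - K) = 0, i.e. 1 ∈ sigma(K)). (I - K) x = y is solvable iff y ⊥ ker((I - K)^*) = span{(-2, 3, -2)}, i.e. iff -2y_1 + 3y_2 - 2y_3 = 0. When solvable, the solutions are x = y + c·(1, 1, 0), c arbitrary (ker(I - K) = span{(1, 1, 0)}, dimension 1).

K has rank 1, so it is an outer product K = u v^T: every row of K is a multiple of one row vector. Reading off the entries, u = (1, 1, 0) and v = (-2, 3, -2) (row i of K equals u_i·v^T). A rank-one matrix u v^T satisfies K u = u (v·u) and kills the (2)-dimensional subspace v^⊥, so its characteristic polynomial is lambda^2 (lambda - v·u) with v·u = tr K = 1. Hence the eigenvalues of I - K are 1 (multiplicity 2) and 1 - (1) = 0, so det(I - K) = 0. (Direct check: I - K =
[[3, -3, 2],
 [2, -2, 2],
 [0, 0, 1]]
has determinant 0.) So 1 is an eigenvalue of K and (I - K) is not invertible. The finite-dimensional Fredholm alternative says: either (I - K) is invertible, or ker(I - K) ≠ {0} and then range(I - K) = ker((I - K)^*)^⊥, with dim ker(I - K) = dim ker((I - K)^*). We are in the second case, so we need both kernels. Kernel of I - K: (I - K) u = u - u (v·u) = u - u = 0, so ker(I - K) = span{u} = span{(1, 1, 0)} (it is exactly 1-dimensional because rank(I - K) = 2). Kernel of the adjoint: K is real, so (I - K)^* = I - K^T = I - v u^T, and (I - v u^T) v = v - v (u·v) = 0; hence ker((I - K)^*) = span{v} = span{(-2, 3, -2)}. Therefore (I - K) x = y is solvable iff <y, v> = 0, i.e. iff -2y_1 + 3y_2 - 2y_3 = 0. When this holds, K y = u (v·y) = 0, so (I - K) y = y and x = y is a particular solution; the full solution set is the line x = y + c·u = y + c·(1, 1, 0), c ∈ C.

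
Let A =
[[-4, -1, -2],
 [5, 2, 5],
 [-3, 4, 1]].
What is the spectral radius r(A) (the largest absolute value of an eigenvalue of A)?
r(A) ≈ 5.6873

The eigenvalues of A are the roots of its characteristic polynomial. With M = A (coefficients from the trace, the sum of principal 2x2 minors, and det A):
  p(λ) = det(λ I - M) = λ^3 + λ^2 - 31λ - 40.
No integer candidate from the rational root theorem (±divisors of 40) is a root, so the roots are irrational. The cubic discriminant is Δ = 99405 > 0, so there are three distinct real roots. p(-6) = -34 and p(-5) = 15 have opposite signs, so a root lies in (-6, -5); Newton's method refines it to λ ≈ -5.3801. p(-2) = 18 and p(-1) = -9 have opposite signs, so a root lies in (-2, -1); Newton's method refines it to λ ≈ -1.3073. p(5) = -45 and p(6) = 26 have opposite signs, so a root lies in (5, 6); Newton's method refines it to λ ≈ 5.6873. Check (Vieta): the three roots sum to -1, matching tr M = -1.
Thus the eigenvalues (to 4 decimals) are -5.3801 (modulus 5.3801); -1.3073 (modulus 1.3073); 5.6873 (modulus 5.6873). The spectral radius is the largest modulus: r(A) ≈ 5.6873. (Cross-check: r(A) ≤ ||A||_2 ≈ 8.6019; equality holds whenever A is normal, though it can also hold for some non-normal A.)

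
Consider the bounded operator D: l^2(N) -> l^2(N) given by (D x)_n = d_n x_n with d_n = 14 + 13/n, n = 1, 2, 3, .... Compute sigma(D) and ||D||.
sigma(D) = {14 + 13/n : n ≥ 1} ∪ {14}; ||D|| = 27

A bounded diagonal operator on l^2 with diagonal entries d_n has spectrum equal to the closure of {d_n : n ≥ 1}: every d_n is an eigenvalue (with eigenvector e_n), so {d_n} ⊂ sigma(D); the spectrum is closed, so its closure is too; and for lambda not in the closure, (D - lambda I) has bounded inverse (the diagonal entries 1/(d_n - lambda) are bounded). For our sequence d_n = 14 + 13/n, n = 1, 2, 3, ...:
  - {d_n} = {14 + 13/n : n ≥ 1}; the only limit point is 14
  - closure = {14 + 13/n : n ≥ 1} ∪ {14}
For the norm: a diagonal operator has ||D|| = sup_n |d_n|. Here d_n = 14 + 13/n is positive and decreasing, so sup_n |d_n| = d_1 = 14 + 13 = 27. So ||D|| = 27.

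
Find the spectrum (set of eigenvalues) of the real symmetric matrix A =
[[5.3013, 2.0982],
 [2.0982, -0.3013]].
sigma(A) ≈ {-1, 6}

A is real symmetric, so its spectrum consists of real eigenvalues. Expanding the characteristic polynomial of the displayed matrix gives
  det(λ I - A) = p(λ) = λ^2 + (-5)λ + (-6).
Solving p(λ) = 0 yields eigenvalues ≈ -1, 6. (A is shown rounded to 4 decimals, so these recover the underlying integer eigenvalues to within that precision.)
Verification: the trace of A = 5 equals the sum of eigenvalues 5, and det(A) ≈ -5.9997 matches the eigenvalue product -6.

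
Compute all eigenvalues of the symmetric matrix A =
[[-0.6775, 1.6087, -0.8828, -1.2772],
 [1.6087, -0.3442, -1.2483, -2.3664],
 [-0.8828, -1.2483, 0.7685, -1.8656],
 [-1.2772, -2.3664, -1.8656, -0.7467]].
sigma(A) ≈ {-4, -2, 2, 3}

A is real symmetric, so its spectrum consists of real eigenvalues. Expanding the characteristic polynomial of the displayed matrix gives
  det(λ I - A) = p(λ) = λ^4 + (1)λ^3 + (-16)λ^2 + (-4)λ + (48).
Solving p(λ) = 0 yields eigenvalues ≈ -4, -2, 2, 3. (A is shown rounded to 4 decimals, so these recover the underlying integer eigenvalues to within that precision.)
Verification: the trace of A = -1 equals the sum of eigenvalues -1, and det(A) ≈ 48.0000 matches the eigenvalue product 48.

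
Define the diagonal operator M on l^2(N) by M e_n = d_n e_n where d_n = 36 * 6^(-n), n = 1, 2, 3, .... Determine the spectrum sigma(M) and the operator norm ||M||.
sigma(M) = {36 * 6^(-n) : n ≥ 1} ∪ {0}; ||M|| = 6

A bounded diagonal operator on l^2 with diagonal entries d_n has spectrum equal to the closure of {d_n : n ≥ 1}: every d_n is an eigenvalue (with eigenvector e_n), so {d_n} ⊂ sigma(M); the spectrum is closed, so its closure is too; and for lambda not in the closure, (M - lambda I) has bounded inverse (the diagonal entries 1/(d_n - lambda) are bounded). For our sequence d_n = 36 * 6^(-n), n = 1, 2, 3, ...:
  - {d_n} = {36 * 6^(-n) : n ≥ 1}; the only limit point is 0
  - closure = {36 * 6^(-n) : n ≥ 1} ∪ {0}
For the norm: a diagonal operator has ||M|| = sup_n |d_n|. Here d_n = 36 * 6^(-n) is positive and decreasing, so sup_n |d_n| = d_1 = 36/6 = 6. So ||M|| = 6.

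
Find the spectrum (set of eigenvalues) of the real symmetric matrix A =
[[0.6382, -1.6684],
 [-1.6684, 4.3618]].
sigma(A) ≈ {0, 5}

A is real symmetric, so its spectrum consists of real eigenvalues. Expanding the characteristic polynomial of the displayed matrix gives
  det(λ I - A) = p(λ) = λ^2 + (-5)λ + (0).
Solving p(λ) = 0 yields eigenvalues ≈ 0, 5. (A is shown rounded to 4 decimals, so these recover the underlying integer eigenvalues to within that precision.)
Verification: the trace of A = 5 equals the sum of eigenvalues 5, and det(A) ≈ 0.0001 matches the eigenvalue product 0.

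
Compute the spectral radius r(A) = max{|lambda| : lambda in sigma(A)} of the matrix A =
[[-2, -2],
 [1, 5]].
r(A) = (3 + sqrt(41))/2 ≈ 4.7016

The eigenvalues of A are the roots of its characteristic polynomial. With M = A (coefficients from the trace and determinant):
  p(λ) = det(λ I - M) = λ^2 - 3λ - 8.
For λ^2 - 3λ - 8 the discriminant is 41. It is nonnegative but not a perfect square, so the roots are real and irrational: λ = (3 ± sqrt(41))/2 ≈ 4.7016, -1.7016.
Thus the eigenvalues (to 4 decimals) are 4.7016 (modulus 4.7016); -1.7016 (modulus 1.7016). The spectral radius is the largest modulus: r(A) = (3 + sqrt(41))/2 ≈ 4.7016. (Cross-check: r(A) ≤ ||A||_2 ≈ 5.6569; equality holds whenever A is normal, though it can also hold for some non-normal A.)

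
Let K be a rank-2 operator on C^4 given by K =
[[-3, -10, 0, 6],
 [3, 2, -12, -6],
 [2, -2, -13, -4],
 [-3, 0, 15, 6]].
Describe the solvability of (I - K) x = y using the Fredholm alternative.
(I - K) is invertible (det(I - K) = 16 ≠ 0), so for every y in C^4 the equation (I - K) x = y has a unique solution.

K has rank 2 and factors as K = U V^T = u1 v1^T + u2 v2^T with u1 = (2, 2, 3, -3), v1 = (0, -2, -3, 0), u2 = (3, -3, -2, 3), v2 = (-1, -2, 2, 2) (multiplying out reproduces the displayed K). The nonzero eigenvalues of U V^T coincide with those of the 2 x 2 matrix G = V^T U = [[v1·u1, v1·u2], [v2·u1, v2·u2]] = [[-13, 12], [-6, 5]], and by the Sylvester determinant identity det(I_4 - U V^T) = det(I_2 - V^T U) = det([[14, -12], [6, -4]]) = (14)(-4) - (-12)(6) = 16. (Direct check: I - K =
[[4, 10, 0, -6],
 [-3, -1, 12, 6],
 [-2, 2, 14, 4],
 [3, 0, -15, -5]]
has determinant 16.) The finite-dimensional Fredholm alternative says: either (I - K) is invertible, or ker(I - K) ≠ {0} and then range(I - K) = ker((I - K)^*)^⊥, with dim ker(I - K) = dim ker((I - K)^*). Since det(I - K) ≠ 0, 1 is not an eigenvalue of K and ker(I - K) = {0}, so we are in the first case: for every y there is a unique x = (I - K)^(-1) y. (Explicitly, by the Woodbury identity, (I - U V^T)^(-1) = I + U (I_2 - G)^(-1) V^T.)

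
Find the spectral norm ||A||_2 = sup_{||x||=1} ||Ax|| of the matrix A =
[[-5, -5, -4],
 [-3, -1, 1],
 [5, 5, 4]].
||A||_2 = sqrt((143 + sqrt(16689))/2) ≈ 11.6659 (= sqrt(largest eigenvalue of A^T A))

||A||_2 = sigma_max(A) = sqrt(lambda_max(A^T A)). Form the symmetric matrix M = A^T A =
[[59, 53, 37],
 [53, 51, 39],
 [37, 39, 33]].
Its characteristic polynomial (trace, sum of principal 2x2 minors, determinant of M give the coefficients) is
  p(λ) = det(λ I - M) = λ^3 - 143λ^2 + 940λ.
The constant term is 0, so λ = 0 is a root. Dividing out λ leaves p(λ) = λ(λ^2 - 143λ + 940). For λ^2 - 143λ + 940 the discriminant is 16689. It is nonnegative but not a perfect square, so the roots are real and irrational: λ = (143 ± sqrt(16689))/2 ≈ 136.093, 6.907.
So the eigenvalues of A^T A are ≈ 0, 6.907, 136.093 (all ≥ 0, as they must be for A^T A). The largest is λ_max = (143 + sqrt(16689))/2 ≈ 136.093, hence ||A||_2 = sqrt(λ_max) = sqrt((143 + sqrt(16689))/2) ≈ 11.6659.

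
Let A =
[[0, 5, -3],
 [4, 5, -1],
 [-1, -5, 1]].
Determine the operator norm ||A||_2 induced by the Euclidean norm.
||A||_2 ≈ 9.5979 (= sqrt(largest eigenvalue of A^T A))

||A||_2 = sigma_max(A) = sqrt(lambda_max(A^T A)). Form the symmetric matrix M = A^T A =
[[17, 25, -5],
 [25, 75, -25],
 [-5, -25, 11]].
Its characteristic polynomial (trace, sum of principal 2x2 minors, determinant of M give the coefficients) is
  p(λ) = det(λ I - M) = λ^3 - 103λ^2 + 1012λ - 900.
No integer candidate from the rational root theorem (±divisors of 900) is a root, so the roots are irrational. The cubic discriminant is Δ = 4452344784 > 0, so there are three distinct real roots. p(0) = -900 and p(1) = 10 have opposite signs, so a root lies in (0, 1); Newton's method refines it to λ ≈ 0.9877. p(9) = 594 and p(10) = -80 have opposite signs, so a root lies in (9, 10); Newton's method refines it to λ ≈ 9.8919. p(92) = -900 and p(93) = 6726 have opposite signs, so a root lies in (92, 93); Newton's method refines it to λ ≈ 92.1204. Check (Vieta): the three roots sum to 103, matching tr M = 103.
So the eigenvalues of A^T A are ≈ 0.9877, 9.8919, 92.1204 (all ≥ 0, as they must be for A^T A). The largest is λ_max ≈ 92.1204, hence ||A||_2 = sqrt(λ_max) ≈ 9.5979.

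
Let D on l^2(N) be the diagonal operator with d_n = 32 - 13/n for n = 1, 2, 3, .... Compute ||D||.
||D|| = 32

For a diagonal operator on l^2 with entries d_n, ||D|| = sup_n |d_n|. Here d_1 = 19, d_2 = 51/2, ..., and d_n = 32 - 13/n increases monotonically toward 32. All terms lie in [19, 32), so |d_n| = d_n and the supremum is the limit 32, which is not attained by any individual d_n. Hence ||D|| = 32.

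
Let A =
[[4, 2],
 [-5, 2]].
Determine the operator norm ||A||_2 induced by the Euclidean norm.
||A||_2 = sqrt((49 + sqrt(1105))/2) ≈ 6.4125 (= sqrt(largest eigenvalue of A^T A))

||A||_2 = sigma_max(A) = sqrt(lambda_max(A^T A)). Form the symmetric matrix M = A^T A =
[[41, -2],
 [-2, 8]].
Its characteristic polynomial (trace, determinant of M give the coefficients) is
  p(λ) = det(λ I - M) = λ^2 - 49λ + 324.
For λ^2 - 49λ + 324 the discriminant is 1105. It is nonnegative but not a perfect square, so the roots are real and irrational: λ = (49 ± sqrt(1105))/2 ≈ 41.1208, 7.8792.
So the eigenvalues of A^T A are ≈ 7.8792, 41.1208 (all ≥ 0, as they must be for A^T A). The largest is λ_max = (49 + sqrt(1105))/2 ≈ 41.1208, hence ||A||_2 = sqrt(λ_max) = sqrt((49 + sqrt(1105))/2) ≈ 6.4125.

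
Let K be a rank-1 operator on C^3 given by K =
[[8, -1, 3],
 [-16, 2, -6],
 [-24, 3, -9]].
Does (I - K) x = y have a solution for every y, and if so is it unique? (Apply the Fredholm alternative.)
(I - K) is singular (det(I - K) = 0, i.e. 1 ∈ sigma(K)). (I - K) x = y is solvable iff y ⊥ ker((I - K)^*) = span{(8, -1, 3)}, i.e. iff 8y_1 - y_2 + 3y_3 = 0. When solvable, the solutions are x = y + c·(1, -2, -3), c arbitrary (ker(I - K) = span{(1, -2, -3)}, dimension 1).

K has rank 1, so it is an outer product K = u v^T: every row of K is a multiple of one row vector. Reading off the entries, u = (1, -2, -3) and v = (8, -1, 3) (row i of K equals u_i·v^T). A rank-one matrix u v^T satisfies K u = u (v·u) and kills the (2)-dimensional subspace v^⊥, so its characteristic polynomial is lambda^2 (lambda - v·u) with v·u = tr K = 1. Hence the eigenvalues of I - K are 1 (multiplicity 2) and 1 - (1) = 0, so det(I - K) = 0. (Direct check: I - K =
[[-7, 1, -3],
 [16, -1, 6],
 [24, -3, 10]]
has determinant 0.) So 1 is an eigenvalue of K and (I - K) is not invertible. The finite-dimensional Fredholm alternative says: either (I - K) is invertible, or ker(I - K) ≠ {0} and then range(I - K) = ker((I - K)^*)^⊥, with dim ker(I - K) = dim ker((I - K)^*). We are in the second case, so we need both kernels. Kernel of I - K: (I - K) u = u - u (v·u) = u - u = 0, so ker(I - K) = span{u} = span{(1, -2, -3)} (it is exactly 1-dimensional because rank(I - K) = 2). Kernel of the adjoint: K is real, so (I - K)^* = I - K^T = I - v u^T, and (I - v u^T) v = v - v (u·v) = 0; hence ker((I - K)^*) = span{v} = span{(8, -1, 3)}. Therefore (I - K) x = y is solvable iff <y, v> = 0, i.e. iff 8y_1 - y_2 + 3y_3 = 0. When this holds, K y = u (v·y) = 0, so (I - K) y = y and x = y is a particular solution; the full solution set is the line x = y + c·u = y + c·(1, -2, -3), c ∈ C.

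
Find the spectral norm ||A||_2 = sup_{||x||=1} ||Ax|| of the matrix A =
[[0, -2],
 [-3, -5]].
||A||_2 = sqrt((38 + sqrt(1300))/2) ≈ 6.085 (= sqrt(largest eigenvalue of A^T A))

||A||_2 = sigma_max(A) = sqrt(lambda_max(A^T A)). Form the symmetric matrix M = A^T A =
[[9, 15],
 [15, 29]].
Its characteristic polynomial (trace, determinant of M give the coefficients) is
  p(λ) = det(λ I - M) = λ^2 - 38λ + 36.
For λ^2 - 38λ + 36 the discriminant is 1300. It is nonnegative but not a perfect square, so the roots are real and irrational: λ = (38 ± sqrt(1300))/2 ≈ 37.0278, 0.9722.
So the eigenvalues of A^T A are ≈ 0.9722, 37.0278 (all ≥ 0, as they must be for A^T A). The largest is λ_max = (38 + sqrt(1300))/2 ≈ 37.0278, hence ||A||_2 = sqrt(λ_max) = sqrt((38 + sqrt(1300))/2) ≈ 6.085.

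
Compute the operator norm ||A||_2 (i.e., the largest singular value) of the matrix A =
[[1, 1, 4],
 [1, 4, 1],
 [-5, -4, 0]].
||A||_2 ≈ 7.5715 (= sqrt(largest eigenvalue of A^T A))

||A||_2 = sigma_max(A) = sqrt(lambda_max(A^T A)). Form the symmetric matrix M = A^T A =
[[27, 25, 5],
 [25, 33, 8],
 [5, 8, 17]].
Its characteristic polynomial (trace, sum of principal 2x2 minors, determinant of M give the coefficients) is
  p(λ) = det(λ I - M) = λ^3 - 77λ^2 + 1197λ - 3969.
No integer candidate from the rational root theorem (±divisors of 3969) is a root, so the roots are irrational. The cubic discriminant is Δ = 546324912 > 0, so there are three distinct real roots. p(4) = -349 and p(5) = 216 have opposite signs, so a root lies in (4, 5); Newton's method refines it to λ ≈ 4.5906. p(15) = 36 and p(16) = -433 have opposite signs, so a root lies in (15, 16); Newton's method refines it to λ ≈ 15.0817. p(57) = -720 and p(58) = 1541 have opposite signs, so a root lies in (57, 58); Newton's method refines it to λ ≈ 57.3277. Check (Vieta): the three roots sum to 77, matching tr M = 77.
So the eigenvalues of A^T A are ≈ 4.5906, 15.0817, 57.3277 (all ≥ 0, as they must be for A^T A). The largest is λ_max ≈ 57.3277, hence ||A||_2 = sqrt(λ_max) ≈ 7.5715.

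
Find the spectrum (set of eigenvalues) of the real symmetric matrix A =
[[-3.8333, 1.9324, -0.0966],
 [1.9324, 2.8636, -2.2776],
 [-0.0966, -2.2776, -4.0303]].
sigma(A) ≈ {-5, -4, 4}

A is real symmetric, so its spectrum consists of real eigenvalues. Expanding the characteristic polynomial of the displayed matrix gives
  det(λ I - A) = p(λ) = λ^3 + (5)λ^2 + (-16)λ + (-80).
Solving p(λ) = 0 yields eigenvalues ≈ -5, -4, 4. (A is shown rounded to 4 decimals, so these recover the underlying integer eigenvalues to within that precision.)
Verification: the trace of A = -5 equals the sum of eigenvalues -5, and det(A) ≈ 79.9993 matches the eigenvalue product 80.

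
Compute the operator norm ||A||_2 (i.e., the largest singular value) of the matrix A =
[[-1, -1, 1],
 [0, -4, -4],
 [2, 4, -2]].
||A||_2 ≈ 6.1235 (= sqrt(largest eigenvalue of A^T A))

||A||_2 = sigma_max(A) = sqrt(lambda_max(A^T A)). Form the symmetric matrix M = A^T A =
[[5, 9, -5],
 [9, 33, 7],
 [-5, 7, 21]].
Its characteristic polynomial (trace, sum of principal 2x2 minors, determinant of M give the coefficients) is
  p(λ) = det(λ I - M) = λ^3 - 59λ^2 + 808λ - 64.
No integer candidate from the rational root theorem (±divisors of 64) is a root, so the roots are irrational. The cubic discriminant is Δ = 164793664 > 0, so there are three distinct real roots. p(0) = -64 and p(1) = 686 have opposite signs, so a root lies in (0, 1); Newton's method refines it to λ ≈ 0.0797. p(21) = 146 and p(22) = -196 have opposite signs, so a root lies in (21, 22); Newton's method refines it to λ ≈ 21.423. p(37) = -286 and p(38) = 316 have opposite signs, so a root lies in (37, 38); Newton's method refines it to λ ≈ 37.4973. Check (Vieta): the three roots sum to 59, matching tr M = 59.
So the eigenvalues of A^T A are ≈ 0.0797, 21.423, 37.4973 (all ≥ 0, as they must be for A^T A). The largest is λ_max ≈ 37.4973, hence ||A||_2 = sqrt(λ_max) ≈ 6.1235.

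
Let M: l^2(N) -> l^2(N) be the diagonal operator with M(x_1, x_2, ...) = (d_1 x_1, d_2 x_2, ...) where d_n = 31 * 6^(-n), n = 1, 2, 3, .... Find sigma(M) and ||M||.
sigma(M) = {31 * 6^(-n) : n ≥ 1} ∪ {0}; ||M|| = 31/6

A bounded diagonal operator on l^2 with diagonal entries d_n has spectrum equal to the closure of {d_n : n ≥ 1}: every d_n is an eigenvalue (with eigenvector e_n), so {d_n} ⊂ sigma(M); the spectrum is closed, so its closure is too; and for lambda not in the closure, (M - lambda I) has bounded inverse (the diagonal entries 1/(d_n - lambda) are bounded). For our sequence d_n = 31 * 6^(-n), n = 1, 2, 3, ...:
  - {d_n} = {31 * 6^(-n) : n ≥ 1}; the only limit point is 0
  - closure = {31 * 6^(-n) : n ≥ 1} ∪ {0}
For the norm: a diagonal operator has ||M|| = sup_n |d_n|. Here d_n = 31 * 6^(-n) is positive and decreasing, so sup_n |d_n| = d_1 = 31/6. So ||M|| = 31/6.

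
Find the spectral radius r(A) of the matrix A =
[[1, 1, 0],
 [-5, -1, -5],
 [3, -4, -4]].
r(A) ≈ 7.2038

The eigenvalues of A are the roots of its characteristic polynomial. With M = A (coefficients from the trace, the sum of principal 2x2 minors, and det A):
  p(λ) = det(λ I - M) = λ^3 + 4λ^2 - 16λ + 51.
No integer candidate from the rational root theorem (±divisors of 51) is a root, so the roots are irrational. The cubic discriminant is Δ = -121555 < 0, so there is one real root and a complex-conjugate pair. p(-8) = -77 and p(-7) = 16 have opposite signs, so a root lies in (-8, -7); Newton's method refines it to λ ≈ -7.2038. Dividing out (λ - (-7.2038)) leaves approximately λ^2 - 3.2038λ + 7.0796. For λ^2 - 3.2038λ + 7.0796 the discriminant is -18.054. It is negative, so the remaining roots are the complex-conjugate pair λ ≈ 1.6019 ± 2.1245i. Their product equals the constant term, so |λ|^2 ≈ 7.0796 and |λ| ≈ 2.6608.
Thus the eigenvalues (to 4 decimals) are -7.2038 (modulus 7.2038); 1.6019 ± 2.1245i (modulus 2.6608). The spectral radius is the largest modulus: r(A) ≈ 7.2038. (Cross-check: r(A) ≤ ||A||_2 ≈ 7.5422; equality holds whenever A is normal, though it can also hold for some non-normal A.)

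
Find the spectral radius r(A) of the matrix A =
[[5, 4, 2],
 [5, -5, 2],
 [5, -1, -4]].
r(A) ≈ 7.6153

The eigenvalues of A are the roots of its characteristic polynomial. With M = A (coefficients from the trace, the sum of principal 2x2 minors, and det A):
  p(λ) = det(λ I - M) = λ^3 + 4λ^2 - 53λ - 270.
No integer candidate from the rational root theorem (±divisors of 270) is a root, so the roots are irrational. The cubic discriminant is Δ = -228408 < 0, so there is one real root and a complex-conjugate pair. p(7) = -102 and p(8) = 74 have opposite signs, so a root lies in (7, 8); Newton's method refines it to λ ≈ 7.6153. Dividing out (λ - (7.6153)) leaves approximately λ^2 + 11.6153λ + 35.4548. For λ^2 + 11.6153λ + 35.4548 the discriminant is -6.9029. It is negative, so the remaining roots are the complex-conjugate pair λ ≈ -5.8077 ± 1.3137i. Their product equals the constant term, so |λ|^2 ≈ 35.4548 and |λ| ≈ 5.9544.
Thus the eigenvalues (to 4 decimals) are 7.6153 (modulus 7.6153); -5.8077 ± 1.3137i (modulus 5.9544). The spectral radius is the largest modulus: r(A) ≈ 7.6153. (Cross-check: r(A) ≤ ||A||_2 ≈ 8.8204; equality holds whenever A is normal, though it can also hold for some non-normal A.)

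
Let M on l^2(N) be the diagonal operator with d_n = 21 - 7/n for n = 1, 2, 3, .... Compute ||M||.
||M|| = 21

For a diagonal operator on l^2 with entries d_n, ||M|| = sup_n |d_n|. Here d_1 = 14, d_2 = 35/2, ..., and d_n = 21 - 7/n increases monotonically toward 21. All terms lie in [14, 21), so |d_n| = d_n and the supremum is the limit 21, which is not attained by any individual d_n. Hence ||M|| = 21.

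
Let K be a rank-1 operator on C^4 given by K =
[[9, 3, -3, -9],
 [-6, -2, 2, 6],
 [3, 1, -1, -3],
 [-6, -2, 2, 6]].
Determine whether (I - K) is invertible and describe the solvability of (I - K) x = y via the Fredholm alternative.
(I - K) is invertible (det(I - K) = -11 ≠ 0), so for every y in C^4 the equation (I - K) x = y has a unique solution.

K has rank 1, so it is an outer product K = u v^T: every row of K is a multiple of one row vector. Reading off the entries, u = (-3, 2, -1, 2) and v = (-3, -1, 1, 3) (row i of K equals u_i·v^T). A rank-one matrix u v^T satisfies K u = u (v·u) and kills the (3)-dimensional subspace v^⊥, so its characteristic polynomial is lambda^3 (lambda - v·u) with v·u = tr K = 12. Hence the eigenvalues of I - K are 1 (multiplicity 3) and 1 - (12) = -11, so det(I - K) = -11. (Direct check: I - K =
[[-8, -3, 3, 9],
 [6, 3, -2, -6],
 [-3, -1, 2, 3],
 [6, 2, -2, -5]]
has determinant -11.) The finite-dimensional Fredholm alternative says: either (I - K) is invertible, or ker(I - K) ≠ {0} and then range(I - K) = ker((I - K)^*)^⊥, with dim ker(I - K) = dim ker((I - K)^*). Since det(I - K) ≠ 0, 1 is not an eigenvalue of K and ker(I - K) = {0}, so we are in the first case: for every y there is a unique x = (I - K)^(-1) y. Explicitly, by the Sherman–Morrison formula, (I - u v^T)^(-1) = I + u v^T/(1 - v·u), i.e. (I - K)^(-1) = I + K/(-11).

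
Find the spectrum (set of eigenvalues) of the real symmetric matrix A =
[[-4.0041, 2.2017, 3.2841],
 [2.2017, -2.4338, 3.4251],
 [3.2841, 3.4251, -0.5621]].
sigma(A) ≈ {-6, -5, 4}

A is real symmetric, so its spectrum consists of real eigenvalues. Expanding the characteristic polynomial of the displayed matrix gives
  det(λ I - A) = p(λ) = λ^3 + (7)λ^2 + (-14)λ + (-120).
Solving p(λ) = 0 yields eigenvalues ≈ -6, -5, 4. (A is shown rounded to 4 decimals, so these recover the underlying integer eigenvalues to within that precision.)
Verification: the trace of A = -7 equals the sum of eigenvalues -7, and det(A) ≈ 120.0007 matches the eigenvalue product 120.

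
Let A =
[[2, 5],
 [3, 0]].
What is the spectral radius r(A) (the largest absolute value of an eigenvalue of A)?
r(A) = 5

The eigenvalues of A are the roots of its characteristic polynomial. With M = A (coefficients from the trace and determinant):
  p(λ) = det(λ I - M) = λ^2 - 2λ - 15.
For λ^2 - 2λ - 15 the discriminant is 64. It is a perfect square (8^2), so the roots are rational: λ = (2 ± 8)/2 = 5, -3.
Thus the eigenvalues (to 4 decimals) are 5 (modulus 5); -3 (modulus 3). The spectral radius is the largest modulus: r(A) = 5. (Cross-check: r(A) ≤ ||A||_2 ≈ 5.5373; equality holds whenever A is normal, though it can also hold for some non-normal A.)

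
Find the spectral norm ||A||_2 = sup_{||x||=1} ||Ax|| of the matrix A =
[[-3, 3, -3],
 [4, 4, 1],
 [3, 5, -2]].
||A||_2 ≈ 8.1742 (= sqrt(largest eigenvalue of A^T A))

||A||_2 = sigma_max(A) = sqrt(lambda_max(A^T A)). Form the symmetric matrix M = A^T A =
[[34, 22, 7],
 [22, 50, -15],
 [7, -15, 14]].
Its characteristic polynomial (trace, sum of principal 2x2 minors, determinant of M give the coefficients) is
  p(λ) = det(λ I - M) = λ^3 - 98λ^2 + 2118λ - 2304.
No integer candidate from the rational root theorem (±divisors of 2304) is a root, so the roots are irrational. The cubic discriminant is Δ = 4868807472 > 0, so there are three distinct real roots. p(1) = -283 and p(2) = 1548 have opposite signs, so a root lies in (1, 2); Newton's method refines it to λ ≈ 1.1481. p(30) = 36 and p(31) = -1033 have opposite signs, so a root lies in (30, 31); Newton's method refines it to λ ≈ 30.0339. p(66) = -1908 and p(67) = 443 have opposite signs, so a root lies in (66, 67); Newton's method refines it to λ ≈ 66.818. Check (Vieta): the three roots sum to 98, matching tr M = 98.
So the eigenvalues of A^T A are ≈ 1.1481, 30.0339, 66.818 (all ≥ 0, as they must be for A^T A). The largest is λ_max ≈ 66.818, hence ||A||_2 = sqrt(λ_max) ≈ 8.1742.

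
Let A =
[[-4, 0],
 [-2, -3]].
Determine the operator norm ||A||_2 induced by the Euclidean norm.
||A||_2 = sqrt((29 + sqrt(265))/2) ≈ 4.7581 (= sqrt(largest eigenvalue of A^T A))

||A||_2 = sigma_max(A) = sqrt(lambda_max(A^T A)). Form the symmetric matrix M = A^T A =
[[20, 6],
 [6, 9]].
Its characteristic polynomial (trace, determinant of M give the coefficients) is
  p(λ) = det(λ I - M) = λ^2 - 29λ + 144.
For λ^2 - 29λ + 144 the discriminant is 265. It is nonnegative but not a perfect square, so the roots are real and irrational: λ = (29 ± sqrt(265))/2 ≈ 22.6394, 6.3606.
So the eigenvalues of A^T A are ≈ 6.3606, 22.6394 (all ≥ 0, as they must be for A^T A). The largest is λ_max = (29 + sqrt(265))/2 ≈ 22.6394, hence ||A||_2 = sqrt(λ_max) = sqrt((29 + sqrt(265))/2) ≈ 4.7581.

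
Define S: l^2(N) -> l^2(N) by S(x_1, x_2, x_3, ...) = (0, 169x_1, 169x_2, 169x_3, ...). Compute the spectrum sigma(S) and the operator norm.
sigma(S) = closed disk {z in C : |z| ≤ 169}; ||S|| = 169

Note S = 169·U where U is the unit right shift (U x)_k = x_{k-1} (with x_0 := 0); so ||S|| = 169||U|| and sigma(S) = 169·sigma(U). ||S x||^2 = sum_{k≥1} |169x_k|^2 = 28561||x||^2, so ||S|| = 169 and sigma(S) ⊂ {|z| ≤ 169}. For any |lambda| < 169, the equation (S - lambda I) x = 0 forces x_1 = 0, then 169x_k = lambda x_{k+1} ⇒ x = 0, so S has no eigenvalues. But (S - lambda I) is not surjective for |lambda| < 169: solving (S - lambda I) x = e_1 would require x_n proportional to (lambda/169)^(-n), which is not in l^2. So every |lambda| < 169 lies in the residual spectrum. The boundary |lambda| = 169 is in the approximate point spectrum (the spectrum is closed). Hence sigma(S) is the closed disk of radius 169.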